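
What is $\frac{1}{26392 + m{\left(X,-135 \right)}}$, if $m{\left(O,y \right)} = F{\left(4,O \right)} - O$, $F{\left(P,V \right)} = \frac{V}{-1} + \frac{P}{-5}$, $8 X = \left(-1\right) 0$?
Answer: $\frac{5}{131956} \approx 3.7891 \cdot 10^{-5}$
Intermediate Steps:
$X = 0$ ($X = \frac{\left(-1\right) 0}{8} = \frac{1}{8} \cdot 0 = 0$)
$F{\left(P,V \right)} = - V - \frac{P}{5}$ ($F{\left(P,V \right)} = V \left(-1\right) + P \left(- \frac{1}{5}\right) = - V - \frac{P}{5}$)
$m{\left(O,y \right)} = - \frac{4}{5} - 2 O$ ($m{\left(O,y \right)} = \left(- O - \frac{4}{5}\right) - O = \left(- \frac{4}{5} - O\right) - O = - \frac{4}{5} - 2 O$)
$\frac{1}{26392 + m{\left(X,-135 \right)}} = \frac{1}{26392 - \frac{4}{5}} = \frac{1}{\frac{131956}{5}} = \frac{5}{131956}$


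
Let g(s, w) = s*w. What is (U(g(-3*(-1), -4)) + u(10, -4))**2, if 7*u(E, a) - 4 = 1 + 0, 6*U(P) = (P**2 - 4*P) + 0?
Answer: 52441/49 ≈ 1070.2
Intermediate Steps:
U(P) = -2*P/3 + P**2/6 (U(P) = ((P**2 - 4*P) + 0)/6 = (P**2 - 4*P)/6 = -2*P/3 + P**2/6)
u(E, a) = 5/7 (u(E, a) = 4/7 + (1 + 0)/7 = 4/7 + (1/7)*1 = 4/7 + 1/7 = 5/7)
(U(g(-3*(-1), -4)) + u(10, -4))**2 = ((-3*(-1)*(-4))*(-4 - 3*(-1)*(-4))/6 + 5/7)**2 = ((3*(-4))*(-4 + 3*(-4))/6 + 5/7)**2 = ((1/6)*(-12)*(-4 - 12) + 5/7)**2 = ((1/6)*(-12)*(-16) + 5/7)**2 = (32 + 5/7)**2 = (229/7)**2 = 52441/49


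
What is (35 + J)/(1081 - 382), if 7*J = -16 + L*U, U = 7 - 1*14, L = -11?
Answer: 102/1631 ≈ 0.062538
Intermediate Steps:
U = -7 (U = 7 - 14 = -7)
J = 61/7 (J = (-16 - 11*(-7))/7 = (-16 + 77)/7 = (1/7)*61 = 61/7 ≈ 8.7143)
(35 + J)/(1081 - 382) = (35 + 61/7)/(1081 - 382) = (306/7)/699 = (306/7)*(1/699) = 102/1631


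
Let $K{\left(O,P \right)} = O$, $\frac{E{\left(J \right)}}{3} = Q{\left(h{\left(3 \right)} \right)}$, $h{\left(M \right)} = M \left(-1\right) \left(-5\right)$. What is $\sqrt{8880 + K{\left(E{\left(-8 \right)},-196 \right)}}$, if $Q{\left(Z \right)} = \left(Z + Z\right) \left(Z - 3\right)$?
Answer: $2 \sqrt{2490} \approx 99.8$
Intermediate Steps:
$h{\left(M \right)} = 5 M$ ($h{\left(M \right)} = - M \left(-5\right) = 5 M$)
$Q{\left(Z \right)} = 2 Z \left(-3 + Z\right)$
$E{\left(J \right)} = 1080$ ($E{\left(J \right)} = 3 \cdot 2 \cdot 5 \cdot 3 \left(-3 + 5 \cdot 3\right) = 3 \cdot 2 \cdot 15 \left(-3 + 15\right) = 3 \cdot 2 \cdot 15 \cdot 12 = 3 \cdot 360 = 1080$)
$\sqrt{8880 + K{\left(E{\left(-8 \right)},-196 \right)}} = \sqrt{8880 + 1080} = \sqrt{9960} = 2 \sqrt{2490}$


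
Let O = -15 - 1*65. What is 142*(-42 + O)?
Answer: -17324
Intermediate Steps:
O = -80 (O = -15 - 65 = -80)
142*(-42 + O) = 142*(-42 - 80) = 142*(-122) = -17324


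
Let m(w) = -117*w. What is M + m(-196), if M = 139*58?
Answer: 30994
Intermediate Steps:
M = 8062
M + m(-196) = 8062 - 117*(-196) = 8062 + 22932 = 30994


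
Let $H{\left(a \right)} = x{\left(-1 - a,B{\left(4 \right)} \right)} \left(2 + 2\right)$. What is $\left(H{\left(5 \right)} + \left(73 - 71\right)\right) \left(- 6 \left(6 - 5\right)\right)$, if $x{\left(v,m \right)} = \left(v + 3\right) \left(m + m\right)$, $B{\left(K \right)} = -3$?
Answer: $-444$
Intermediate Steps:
$x{\left(v,m \right)} = 2 m \left(3 + v\right)$ ($x{\left(v,m \right)} = \left(3 + v\right) 2 m = 2 m \left(3 + v\right)$)
$H{\left(a \right)} = -48 + 24 a$ ($H{\left(a \right)} = 2 \left(-3\right) \left(3 - \left(1 + a\right)\right) \left(2 + 2\right) = 2 \left(-3\right) \left(2 - a\right) 4 = \left(-12 + 6 a\right) 4 = -48 + 24 a$)
$\left(H{\left(5 \right)} + \left(73 - 71\right)\right) \left(- 6 \left(6 - 5\right)\right) = \left(\left(-48 + 24 \cdot 5\right) + \left(73 - 71\right)\right) \left(- 6 \left(6 - 5\right)\right) = \left(\left(-48 + 120\right) + 2\right) \left(\left(-6\right) 1\right) = \left(72 + 2\right) \left(-6\right) = 74 \left(-6\right) = -444$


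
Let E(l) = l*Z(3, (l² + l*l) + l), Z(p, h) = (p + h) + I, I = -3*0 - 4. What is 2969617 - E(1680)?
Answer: -9483115103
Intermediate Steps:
I = -4 (I = 0 - 4 = -4)
Z(p, h) = -4 + h + p (Z(p, h) = (p + h) - 4 = (h + p) - 4 = -4 + h + p)
E(l) = l*(-1 + l + 2*l²) (E(l) = l*(-4 + ((l² + l*l) + l) + 3) = l*(-4 + ((l² + l²) + l) + 3) = l*(-4 + (2*l² + l) + 3) = l*(-4 + (l + 2*l²) + 3) = l*(-1 + l + 2*l²))
2969617 - E(1680) = 2969617 - 1680*(-1 + 1680*(1 + 2*1680)) = 2969617 - 1680*(-1 + 1680*(1 + 3360)) = 2969617 - 1680*(-1 + 1680*3361) = 2969617 - 1680*(-1 + 5646480) = 2969617 - 1680*5646479 = 2969617 - 1*9486084720 = 2969617 - 9486084720 = -9483115103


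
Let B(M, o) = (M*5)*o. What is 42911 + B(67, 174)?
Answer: 101201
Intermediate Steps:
B(M, o) = 5*M*o (B(M, o) = (5*M)*o = 5*M*o)
42911 + B(67, 174) = 42911 + 5*67*174 = 42911 + 58290 = 101201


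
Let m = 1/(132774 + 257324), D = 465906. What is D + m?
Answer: 181748998789/390098 ≈ 4.6591e+5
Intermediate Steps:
m = 1/390098 ≈ 2.5635e-6
D + m = 465906 + 1/390098 = 181748998789/390098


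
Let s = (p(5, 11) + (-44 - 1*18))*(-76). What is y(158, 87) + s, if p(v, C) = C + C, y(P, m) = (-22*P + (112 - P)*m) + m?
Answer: -4351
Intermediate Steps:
y(P, m) = m - 22*P + m*(112 - P) (y(P, m) = (-22*P + m*(112 - P)) + m = m - 22*P + m*(112 - P))
p(v, C) = 2*C
s = 3040 (s = (2*11 + (-44 - 1*18))*(-76) = (22 + (-44 - 18))*(-76) = (22 - 62)*(-76) = -40*(-76) = 3040)
y(158, 87) + s = (-22*158 + 113*87 - 1*158*87) + 3040 = (-3476 + 9831 - 13746) + 3040 = -7391 + 3040 = -4351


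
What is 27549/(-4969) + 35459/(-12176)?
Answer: -511632395/60502544 ≈ -8.4564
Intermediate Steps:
27549/(-4969) + 35459/(-12176) = 27549*(-1/4969) + 35459*(-1/12176) = -27549/4969 - 35459/12176 = -511632395/60502544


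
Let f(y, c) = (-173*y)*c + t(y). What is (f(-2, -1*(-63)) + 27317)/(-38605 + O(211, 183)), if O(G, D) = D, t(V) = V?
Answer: -49113/38422 ≈ -1.2783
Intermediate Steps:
f(y, c) = y - 173*c*y (f(y, c) = (-173*y)*c + y = -173*c*y + y = y - 173*c*y)
(f(-2, -1*(-63)) + 27317)/(-38605 + O(211, 183)) = (-2*(1 - (-173)*(-63)) + 27317)/(-38605 + 183) = (-2*(1 - 173*63) + 27317)/(-38422) = (-2*(1 - 10899) + 27317)*(-1/38422) = (-2*(-10898) + 27317)*(-1/38422) = (21796 + 27317)*(-1/38422) = 49113*(-1/38422) = -49113/38422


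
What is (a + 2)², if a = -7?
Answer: 25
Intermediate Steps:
(a + 2)² = (-7 + 2)² = (-5)² = 25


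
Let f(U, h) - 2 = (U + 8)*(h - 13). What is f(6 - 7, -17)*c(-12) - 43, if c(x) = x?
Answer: 2453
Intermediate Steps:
f(U, h) = 2 + (-13 + h)*(8 + U) (f(U, h) = 2 + (U + 8)*(h - 13) = 2 + (8 + U)*(-13 + h) = 2 + (-13 + h)*(8 + U))
f(6 - 7, -17)*c(-12) - 43 = (-102 - 13*(6 - 7) + 8*(-17) + (6 - 7)*(-17))*(-12) - 43 = (-102 - 13*(-1) - 136 - 1*(-17))*(-12) - 43 = (-102 + 13 - 136 + 17)*(-12) - 43 = -208*(-12) - 43 = 2496 - 43 = 2453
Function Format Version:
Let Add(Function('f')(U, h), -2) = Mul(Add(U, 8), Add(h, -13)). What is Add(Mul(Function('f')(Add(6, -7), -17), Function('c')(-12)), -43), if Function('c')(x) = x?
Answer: 2453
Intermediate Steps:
Function('f')(U, h) = Add(2, Mul(Add(-13, h), Add(8, U))) (Function('f')(U, h) = Add(2, Mul(Add(U, 8), Add(h, -13))) = Add(2, Mul(Add(8, U), Add(-13, h))) = Add(2, Mul(Add(-13, h), Add(8, U))))
Add(Mul(Function('f')(Add(6, -7), -17), Function('c')(-12)), -43) = Add(Mul(Add(-102, Mul(-13, Add(6, -7)), Mul(8, -17), Mul(Add(6, -7), -17)), -12), -43) = Add(Mul(Add(-102, Mul(-13, -1), -136, Mul(-1, -17)), -12), -43) = Add(Mul(Add(-102, 13, -136, 17), -12), -43) = Add(Mul(-208, -12), -43) = Add(2496, -43) = 2453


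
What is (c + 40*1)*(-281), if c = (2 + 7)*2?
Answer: -16298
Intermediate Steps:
c = 18 (c = 9*2 = 18)
(c + 40*1)*(-281) = (18 + 40*1)*(-281) = (18 + 40)*(-281) = 58*(-281) = -16298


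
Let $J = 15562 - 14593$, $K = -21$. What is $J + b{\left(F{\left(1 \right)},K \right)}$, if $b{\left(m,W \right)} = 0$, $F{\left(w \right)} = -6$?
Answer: $969$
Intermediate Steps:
$J = 969$
$J + b{\left(F{\left(1 \right)},K \right)} = 969 + 0 = 969$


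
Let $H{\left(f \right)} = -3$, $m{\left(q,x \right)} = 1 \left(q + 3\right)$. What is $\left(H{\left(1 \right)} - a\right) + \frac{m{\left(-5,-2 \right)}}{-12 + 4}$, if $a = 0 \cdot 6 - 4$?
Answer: $\frac{5}{4} \approx 1.25$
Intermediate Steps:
$m{\left(q,x \right)} = 3 + q$ ($m{\left(q,x \right)} = 1 \left(3 + q\right) = 3 + q$)
$a = -4$ ($a = 0 - 4 = -4$)
$\left(H{\left(1 \right)} - a\right) + \frac{m{\left(-5,-2 \right)}}{-12 + 4} = \left(-3 - -4\right) + \frac{3 - 5}{-12 + 4} = \left(-3 + 4\right) + \frac{1}{-8} \left(-2\right) = 1 - - \frac{1}{4} = 1 + \frac{1}{4} = \frac{5}{4}$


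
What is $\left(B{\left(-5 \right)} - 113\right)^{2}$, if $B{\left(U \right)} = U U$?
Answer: $7744$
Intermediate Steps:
$B{\left(U \right)} = U^{2}$
$\left(B{\left(-5 \right)} - 113\right)^{2} = \left(\left(-5\right)^{2} - 113\right)^{2} = \left(25 - 113\right)^{2} = \left(-88\right)^{2} = 7744$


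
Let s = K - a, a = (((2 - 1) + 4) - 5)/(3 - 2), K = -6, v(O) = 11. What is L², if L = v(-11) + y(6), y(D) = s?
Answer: 25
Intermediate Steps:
a = 0 (a = ((1 + 4) - 5)/1 = (5 - 5)*1 = 0*1 = 0)
s = -6 (s = -6 - 1*0 = -6 + 0 = -6)
y(D) = -6
L = 5 (L = 11 - 6 = 5)
L² = 5² = 25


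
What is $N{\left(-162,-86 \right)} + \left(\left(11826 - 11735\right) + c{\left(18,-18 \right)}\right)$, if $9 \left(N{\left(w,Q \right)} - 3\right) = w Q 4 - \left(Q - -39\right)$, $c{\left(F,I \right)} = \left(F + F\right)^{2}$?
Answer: $\frac{68285}{9} \approx 7587.2$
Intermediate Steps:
$c{\left(F,I \right)} = 4 F^{2}$ ($c{\left(F,I \right)} = \left(2 F\right)^{2} = 4 F^{2}$)
$N{\left(w,Q \right)} = - \frac{4}{3} - \frac{Q}{9} + \frac{4 Q w}{9}$ ($N{\left(w,Q \right)} = 3 + \frac{w Q 4 - \left(Q - -39\right)}{9} = 3 + \frac{Q w 4 - \left(Q + 39\right)}{9} = 3 + \frac{4 Q w - \left(39 + Q\right)}{9} = 3 + \frac{-39 - Q + 4 Q w}{9} = 3 - \left(\frac{13}{3} + \frac{Q}{9} - \frac{4 Q w}{9}\right) = - \frac{4}{3} - \frac{Q}{9} + \frac{4 Q w}{9}$)
$N{\left(-162,-86 \right)} + \left(\left(11826 - 11735\right) + c{\left(18,-18 \right)}\right) = \left(- \frac{4}{3} - - \frac{86}{9} + \frac{4}{9} \left(-86\right) \left(-162\right)\right) + \left(\left(11826 - 11735\right) + 4 \cdot 18^{2}\right) = \left(- \frac{4}{3} + \frac{86}{9} + 6192\right) + \left(91 + 4 \cdot 324\right) = \frac{55802}{9} + \left(91 + 1296\right) = \frac{55802}{9} + 1387 = \frac{68285}{9}$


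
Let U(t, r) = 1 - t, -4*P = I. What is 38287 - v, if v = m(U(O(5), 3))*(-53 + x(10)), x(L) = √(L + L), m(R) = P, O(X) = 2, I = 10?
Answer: 76309/2 + 5*√5 ≈ 38166.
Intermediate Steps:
P = -5/2 (P = -¼*10 = -5/2 ≈ -2.5000)
m(R) = -5/2
x(L) = √2*√L (x(L) = √(2*L) = √2*√L)
v = 265/2 - 5*√5 (v = -5*(-53 + √2*√10)/2 = -5*(-53 + 2*√5)/2 = 265/2 - 5*√5 ≈ 121.32)
38287 - v = 38287 - (265/2 - 5*√5) = 38287 + (-265/2 + 5*√5) = 76309/2 + 5*√5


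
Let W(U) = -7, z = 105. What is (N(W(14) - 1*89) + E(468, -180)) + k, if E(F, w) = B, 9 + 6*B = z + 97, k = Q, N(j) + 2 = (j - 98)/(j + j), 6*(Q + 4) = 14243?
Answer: 230497/96 ≈ 2401.0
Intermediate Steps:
Q = 14219/6 (Q = -4 + (⅙)*14243 = -4 + 14243/6 = 14219/6 ≈ 2369.8)
N(j) = -2 + (-98 + j)/(2*j) (N(j) = -2 + (j - 98)/(j + j) = -2 + (-98 + j)/((2*j)) = -2 + (-98 + j)*(1/(2*j)) = -2 + (-98 + j)/(2*j))
k = 14219/6 ≈ 2369.8
B = 193/6 (B = -3/2 + (105 + 97)/6 = -3/2 + (⅙)*202 = -3/2 + 101/3 = 193/6 ≈ 32.167)
E(F, w) = 193/6
(N(W(14) - 1*89) + E(468, -180)) + k = ((-3/2 - 49/(-7 - 1*89)) + 193/6) + 14219/6 = ((-3/2 - 49/(-7 - 89)) + 193/6) + 14219/6 = ((-3/2 - 49/(-96)) + 193/6) + 14219/6 = ((-3/2 - 49*(-1/96)) + 193/6) + 14219/6 = ((-3/2 + 49/96) + 193/6) + 14219/6 = (-95/96 + 193/6) + 14219/6 = 2993/96 + 14219/6 = 230497/96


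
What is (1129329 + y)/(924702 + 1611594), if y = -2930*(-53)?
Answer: 183517/362328 ≈ 0.50649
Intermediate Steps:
y = 155290
(1129329 + y)/(924702 + 1611594) = (1129329 + 155290)/(924702 + 1611594) = 1284619/2536296 = 1284619*(1/2536296) = 183517/362328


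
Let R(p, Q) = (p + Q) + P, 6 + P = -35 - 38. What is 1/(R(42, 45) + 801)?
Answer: 1/809 ≈ 0.0012361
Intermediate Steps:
P = -79 (P = -6 + (-35 - 38) = -6 - 73 = -79)
R(p, Q) = -79 + Q + p (R(p, Q) = (p + Q) - 79 = (Q + p) - 79 = -79 + Q + p)
1/(R(42, 45) + 801) = 1/((-79 + 45 + 42) + 801) = 1/(8 + 801) = 1/809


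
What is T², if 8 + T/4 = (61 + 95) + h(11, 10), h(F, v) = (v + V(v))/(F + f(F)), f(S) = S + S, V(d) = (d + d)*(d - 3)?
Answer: 45050944/121 ≈ 3.7232e+5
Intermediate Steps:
V(d) = 2*d*(-3 + d) (V(d) = (2*d)*(-3 + d) = 2*d*(-3 + d))
f(S) = 2*S
h(F, v) = (v + 2*v*(-3 + v))/(3*F) (h(F, v) = (v + 2*v*(-3 + v))/(F + 2*F) = (v + 2*v*(-3 + v))/((3*F)) = (v + 2*v*(-3 + v))*(1/(3*F)) = (v + 2*v*(-3 + v))/(3*F))
T = 6712/11 (T = -32 + 4*((61 + 95) + (⅓)*10*(-5 + 2*10)/11) = -32 + 4*(156 + (⅓)*10*(1/11)*(-5 + 20)) = -32 + 4*(156 + (⅓)*10*(1/11)*15) = -32 + 4*(156 + 50/11) = -32 + 4*(1766/11) = -32 + 7064/11 = 6712/11 ≈ 610.18)
T² = (6712/11)² = 45050944/121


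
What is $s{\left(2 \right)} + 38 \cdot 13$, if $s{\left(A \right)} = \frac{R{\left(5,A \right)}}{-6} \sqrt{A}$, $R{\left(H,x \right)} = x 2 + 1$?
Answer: $494 - \frac{5 \sqrt{2}}{6} \approx 492.82$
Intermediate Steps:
$R{\left(H,x \right)} = 1 + 2 x$ ($R{\left(H,x \right)} = 2 x + 1 = 1 + 2 x$)
$s{\left(A \right)} = \sqrt{A} \left(- \frac{1}{6} - \frac{A}{3}\right)$ ($s{\left(A \right)} = \frac{1 + 2 A}{-6} \sqrt{A} = \left(1 + 2 A\right) \left(- \frac{1}{6}\right) \sqrt{A} = \left(- \frac{1}{6} - \frac{A}{3}\right) \sqrt{A} = \sqrt{A} \left(- \frac{1}{6} - \frac{A}{3}\right)$)
$s{\left(2 \right)} + 38 \cdot 13 = \frac{\sqrt{2} \left(-1 - 4\right)}{6} + 38 \cdot 13 = \frac{\sqrt{2} \left(-1 - 4\right)}{6} + 494 = \frac{1}{6} \sqrt{2} \left(-5\right) + 494 = - \frac{5 \sqrt{2}}{6} + 494 = 494 - \frac{5 \sqrt{2}}{6}$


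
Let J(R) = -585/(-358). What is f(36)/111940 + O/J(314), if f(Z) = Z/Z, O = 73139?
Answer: 586202063773/13096980 ≈ 44759.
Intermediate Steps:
f(Z) = 1
J(R) = 585/358 (J(R) = -585*(-1/358) = 585/358)
f(36)/111940 + O/J(314) = 1/111940 + 73139/(585/358) = 1*(1/111940) + 73139*(358/585) = 1/111940 + 26183762/585 = 586202063773/13096980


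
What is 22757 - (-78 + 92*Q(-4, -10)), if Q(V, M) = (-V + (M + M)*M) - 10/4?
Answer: 4297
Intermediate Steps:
Q(V, M) = -5/2 - V + 2*M**2 (Q(V, M) = (-V + (2*M)*M) - 10*1/4 = (-V + 2*M**2) - 5/2 = -5/2 - V + 2*M**2)
22757 - (-78 + 92*Q(-4, -10)) = 22757 - (-78 + 92*(-5/2 - 1*(-4) + 2*(-10)**2)) = 22757 - (-78 + 92*(-5/2 + 4 + 2*100)) = 22757 - (-78 + 92*(-5/2 + 4 + 200)) = 22757 - (-78 + 92*(403/2)) = 22757 - (-78 + 18538) = 22757 - 1*18460 = 22757 - 18460 = 4297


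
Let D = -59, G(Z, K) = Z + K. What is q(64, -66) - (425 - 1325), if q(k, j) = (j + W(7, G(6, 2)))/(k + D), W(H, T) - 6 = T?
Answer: 4448/5 ≈ 889.60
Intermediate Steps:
G(Z, K) = K + Z
W(H, T) = 6 + T
q(k, j) = (14 + j)/(-59 + k) (q(k, j) = (j + (6 + (2 + 6)))/(k - 59) = (j + (6 + 8))/(-59 + k) = (j + 14)/(-59 + k) = (14 + j)/(-59 + k))
q(64, -66) - (425 - 1325) = (14 - 66)/(-59 + 64) - (425 - 1325) = -52/5 - 1*(-900) = (⅕)*(-52) + 900 = -52/5 + 900 = 4448/5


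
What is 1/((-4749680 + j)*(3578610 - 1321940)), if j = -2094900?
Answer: -1/15445958348600 ≈ -6.4742e-14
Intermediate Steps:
1/((-4749680 + j)*(3578610 - 1321940)) = 1/((-4749680 - 2094900)*(3578610 - 1321940)) = 1/(-6844580*2256670) = 1/(-15445958348600) = -1/15445958348600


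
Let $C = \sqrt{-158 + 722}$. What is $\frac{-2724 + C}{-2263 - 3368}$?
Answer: $\frac{908}{1877} - \frac{2 \sqrt{141}}{5631} \approx 0.47953$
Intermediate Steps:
$C = 2 \sqrt{141}$ ($C = \sqrt{564} = 2 \sqrt{141} \approx 23.749$)
$\frac{-2724 + C}{-2263 - 3368} = \frac{-2724 + 2 \sqrt{141}}{-2263 - 3368} = \frac{-2724 + 2 \sqrt{141}}{-5631} = \left(-2724 + 2 \sqrt{141}\right) \left(- \frac{1}{5631}\right) = \frac{908}{1877} - \frac{2 \sqrt{141}}{5631}$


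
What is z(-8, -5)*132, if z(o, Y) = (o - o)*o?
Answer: 0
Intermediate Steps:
z(o, Y) = 0 (z(o, Y) = 0*o = 0)
z(-8, -5)*132 = 0*132 = 0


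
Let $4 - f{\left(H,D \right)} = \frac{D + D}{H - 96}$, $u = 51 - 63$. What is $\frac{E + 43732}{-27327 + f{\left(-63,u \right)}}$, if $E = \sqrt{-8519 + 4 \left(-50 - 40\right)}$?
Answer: $- \frac{2317796}{1448127} - \frac{53 i \sqrt{8879}}{1448127} \approx -1.6005 - 0.0034487 i$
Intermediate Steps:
$u = -12$
$f{\left(H,D \right)} = 4 - \frac{2 D}{-96 + H}$ ($f{\left(H,D \right)} = 4 - \frac{D + D}{H - 96} = 4 - \frac{2 D}{-96 + H}$)
$E = i \sqrt{8879}$ ($E = \sqrt{-8519 + 4 \left(-90\right)} = \sqrt{-8519 - 360} = \sqrt{-8879} = i \sqrt{8879} \approx 94.228 i$)
$\frac{E + 43732}{-27327 + f{\left(-63,u \right)}} = \frac{i \sqrt{8879} + 43732}{-27327 + \frac{2 \left(-192 - -12 + 2 \left(-63\right)\right)}{-96 - 63}} = \frac{43732 + i \sqrt{8879}}{-27327 + \frac{2 \left(-192 + 12 - 126\right)}{-159}} = \frac{43732 + i \sqrt{8879}}{-27327 + 2 \left(- \frac{1}{159}\right) \left(-306\right)} = \frac{43732 + i \sqrt{8879}}{-27327 + \frac{204}{53}} = \frac{43732 + i \sqrt{8879}}{- \frac{1448127}{53}} = \left(43732 + i \sqrt{8879}\right) \left(- \frac{53}{1448127}\right) = - \frac{2317796}{1448127} - \frac{53 i \sqrt{8879}}{1448127}$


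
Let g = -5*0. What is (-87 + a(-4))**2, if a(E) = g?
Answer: 7569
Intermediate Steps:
g = 0
a(E) = 0
(-87 + a(-4))**2 = (-87 + 0)**2 = (-87)**2 = 7569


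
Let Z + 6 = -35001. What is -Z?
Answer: 35007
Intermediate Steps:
Z = -35007 (Z = -6 - 35001 = -35007)
-Z = -1*(-35007) = 35007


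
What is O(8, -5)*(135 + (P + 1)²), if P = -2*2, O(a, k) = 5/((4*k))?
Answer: -36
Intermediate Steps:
O(a, k) = 5/(4*k) (O(a, k) = 5*(1/(4*k)) = 5/(4*k))
P = -4
O(8, -5)*(135 + (P + 1)²) = ((5/4)/(-5))*(135 + (-4 + 1)²) = ((5/4)*(-⅕))*(135 + (-3)²) = -(135 + 9)/4 = -¼*144 = -36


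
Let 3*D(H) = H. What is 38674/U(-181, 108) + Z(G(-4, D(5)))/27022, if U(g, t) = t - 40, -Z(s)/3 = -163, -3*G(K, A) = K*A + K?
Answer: 130635260/229687 ≈ 568.75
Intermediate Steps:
D(H) = H/3
G(K, A) = -K/3 - A*K/3 (G(K, A) = -(K*A + K)/3 = -(A*K + K)/3 = -(K + A*K)/3 = -K/3 - A*K/3)
Z(s) = 489 (Z(s) = -3*(-163) = 489)
U(g, t) = -40 + t
38674/U(-181, 108) + Z(G(-4, D(5)))/27022 = 38674/(-40 + 108) + 489/27022 = 38674/68 + 489*(1/27022) = 38674*(1/68) + 489/27022 = 19337/34 + 489/27022 = 130635260/229687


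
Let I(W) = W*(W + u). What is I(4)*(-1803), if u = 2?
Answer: -43272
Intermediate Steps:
I(W) = W*(2 + W) (I(W) = W*(W + 2) = W*(2 + W))
I(4)*(-1803) = (4*(2 + 4))*(-1803) = (4*6)*(-1803) = 24*(-1803) = -43272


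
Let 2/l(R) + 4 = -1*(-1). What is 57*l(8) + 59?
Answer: 21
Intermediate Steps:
l(R) = -⅔ (l(R) = 2/(-4 - 1*(-1)) = 2/(-4 + 1) = 2/(-3) = 2*(-⅓) = -⅔)
57*l(8) + 59 = 57*(-⅔) + 59 = -38 + 59 = 21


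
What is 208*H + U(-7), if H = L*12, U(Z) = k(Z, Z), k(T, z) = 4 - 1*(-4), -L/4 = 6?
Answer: -59896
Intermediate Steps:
L = -24 (L = -4*6 = -24)
k(T, z) = 8 (k(T, z) = 4 + 4 = 8)
U(Z) = 8
H = -288 (H = -24*12 = -288)
208*H + U(-7) = 208*(-288) + 8 = -59904 + 8 = -59896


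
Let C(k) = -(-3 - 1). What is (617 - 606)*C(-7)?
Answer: 44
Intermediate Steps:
C(k) = 4 (C(k) = -1*(-4) = 4)
(617 - 606)*C(-7) = (617 - 606)*4 = 11*4 = 44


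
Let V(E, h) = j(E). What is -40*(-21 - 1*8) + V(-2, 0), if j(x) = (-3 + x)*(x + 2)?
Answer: 1160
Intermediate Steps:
j(x) = (-3 + x)*(2 + x)
V(E, h) = -6 + E**2 - E
-40*(-21 - 1*8) + V(-2, 0) = -40*(-21 - 1*8) + (-6 + (-2)**2 - 1*(-2)) = -40*(-21 - 8) + (-6 + 4 + 2) = -40*(-29) + 0 = 1160 + 0 = 1160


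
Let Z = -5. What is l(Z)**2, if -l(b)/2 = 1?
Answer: 4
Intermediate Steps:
l(b) = -2 (l(b) = -2*1 = -2)
l(Z)**2 = (-2)**2 = 4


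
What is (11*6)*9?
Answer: 594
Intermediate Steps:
(11*6)*9 = 66*9 = 594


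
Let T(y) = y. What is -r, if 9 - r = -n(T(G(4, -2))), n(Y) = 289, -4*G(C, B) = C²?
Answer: -298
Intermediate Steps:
G(C, B) = -C²/4
r = 298 (r = 9 - (-1)*289 = 9 - 1*(-289) = 9 + 289 = 298)
-r = -1*298 = -298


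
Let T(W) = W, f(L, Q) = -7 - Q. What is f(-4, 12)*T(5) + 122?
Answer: 27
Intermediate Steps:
f(-4, 12)*T(5) + 122 = (-7 - 1*12)*5 + 122 = (-7 - 12)*5 + 122 = -19*5 + 122 = -95 + 122 = 27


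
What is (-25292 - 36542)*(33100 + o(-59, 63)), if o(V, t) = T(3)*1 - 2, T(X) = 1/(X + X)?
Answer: -6139776113/3 ≈ -2.0466e+9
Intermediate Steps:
T(X) = 1/(2*X)
o(V, t) = -11/6 (o(V, t) = ((1/2)/3)*1 - 2 = ((1/2)*(1/3))*1 - 2 = (1/6)*1 - 2 = 1/6 - 2 = -11/6)
(-25292 - 36542)*(33100 + o(-59, 63)) = (-25292 - 36542)*(33100 - 11/6) = -61834*198589/6 = -6139776113/3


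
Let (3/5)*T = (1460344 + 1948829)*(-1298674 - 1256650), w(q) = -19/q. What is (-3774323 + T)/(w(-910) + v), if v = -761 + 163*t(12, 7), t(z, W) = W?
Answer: -13212508174996130/345819 ≈ -3.8206e+10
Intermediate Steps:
T = -14519235978420 (T = 5*((1460344 + 1948829)*(-1298674 - 1256650))/3 = 5*(3409173*(-2555324))/3 = (5/3)*(-8711541587052) = -14519235978420)
v = 380 (v = -761 + 163*7 = -761 + 1141 = 380)
(-3774323 + T)/(w(-910) + v) = (-3774323 - 14519235978420)/(-19/(-910) + 380) = -14519239752743/(-19*(-1/910) + 380) = -14519239752743/(19/910 + 380) = -14519239752743/345819/910 = -14519239752743*910/345819 = -13212508174996130/345819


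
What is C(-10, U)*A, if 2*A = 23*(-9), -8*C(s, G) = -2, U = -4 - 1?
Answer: -207/8 ≈ -25.875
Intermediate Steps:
U = -5
C(s, G) = ¼ (C(s, G) = -⅛*(-2) = ¼)
A = -207/2 (A = (23*(-9))/2 = (½)*(-207) = -207/2 ≈ -103.50)
C(-10, U)*A = (¼)*(-207/2) = -207/8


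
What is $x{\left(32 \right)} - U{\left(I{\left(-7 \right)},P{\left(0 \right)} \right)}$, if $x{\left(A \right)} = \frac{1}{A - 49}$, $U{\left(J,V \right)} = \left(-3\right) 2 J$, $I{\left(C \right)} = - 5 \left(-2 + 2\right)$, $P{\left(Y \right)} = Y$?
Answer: $- \frac{1}{17} \approx -0.058824$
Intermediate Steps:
$I{\left(C \right)} = 0$ ($I{\left(C \right)} = \left(-5\right) 0 = 0$)
$U{\left(J,V \right)} = - 6 J$
$x{\left(A \right)} = \frac{1}{-49 + A}$
$x{\left(32 \right)} - U{\left(I{\left(-7 \right)},P{\left(0 \right)} \right)} = \frac{1}{-49 + 32} - \left(-6\right) 0 = \frac{1}{-17} - 0 = - \frac{1}{17} + 0 = - \frac{1}{17}$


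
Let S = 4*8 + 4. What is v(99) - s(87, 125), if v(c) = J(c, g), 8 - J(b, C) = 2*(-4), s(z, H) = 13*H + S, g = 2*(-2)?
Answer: -1645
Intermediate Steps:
S = 36 (S = 32 + 4 = 36)
g = -4
s(z, H) = 36 + 13*H (s(z, H) = 13*H + 36 = 36 + 13*H)
J(b, C) = 16 (J(b, C) = 8 - 2*(-4) = 8 - 1*(-8) = 8 + 8 = 16)
v(c) = 16
v(99) - s(87, 125) = 16 - (36 + 13*125) = 16 - (36 + 1625) = 16 - 1*1661 = 16 - 1661 = -1645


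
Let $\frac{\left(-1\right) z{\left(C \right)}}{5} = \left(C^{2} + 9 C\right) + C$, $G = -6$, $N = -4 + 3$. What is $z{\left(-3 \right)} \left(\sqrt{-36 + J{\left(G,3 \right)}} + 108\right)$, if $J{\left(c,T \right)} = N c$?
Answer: $11340 + 105 i \sqrt{30} \approx 11340.0 + 575.11 i$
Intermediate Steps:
$N = -1$
$J{\left(c,T \right)} = - c$
$z{\left(C \right)} = - 50 C - 5 C^{2}$ ($z{\left(C \right)} = - 5 \left(\left(C^{2} + 9 C\right) + C\right) = - 5 \left(C^{2} + 10 C\right) = - 50 C - 5 C^{2}$)
$z{\left(-3 \right)} \left(\sqrt{-36 + J{\left(G,3 \right)}} + 108\right) = \left(-5\right) \left(-3\right) \left(10 - 3\right) \left(\sqrt{-36 - -6} + 108\right) = \left(-5\right) \left(-3\right) 7 \left(\sqrt{-36 + 6} + 108\right) = 105 \left(\sqrt{-30} + 108\right) = 105 \left(i \sqrt{30} + 108\right) = 105 \left(108 + i \sqrt{30}\right) = 11340 + 105 i \sqrt{30}$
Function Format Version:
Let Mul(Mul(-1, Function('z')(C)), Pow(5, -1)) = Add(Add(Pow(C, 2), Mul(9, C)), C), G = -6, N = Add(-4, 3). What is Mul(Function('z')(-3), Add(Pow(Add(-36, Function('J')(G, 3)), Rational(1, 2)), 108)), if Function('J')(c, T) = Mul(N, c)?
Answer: Add(11340, Mul(105, I, Pow(30, Rational(1, 2)))) ≈ Add(11340., Mul(575.11, I))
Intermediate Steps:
N = -1
Function('J')(c, T) = Mul(-1, c)
Function('z')(C) = Add(Mul(-50, C), Mul(-5, Pow(C, 2))) (Function('z')(C) = Mul(-5, Add(Add(Pow(C, 2), Mul(9, C)), C)) = Mul(-5, Add(Pow(C, 2), Mul(10, C))) = Add(Mul(-50, C), Mul(-5, Pow(C, 2))))
Mul(Function('z')(-3), Add(Pow(Add(-36, Function('J')(G, 3)), Rational(1, 2)), 108)) = Mul(Mul(-5, -3, Add(10, -3)), Add(Pow(Add(-36, Mul(-1, -6)), Rational(1, 2)), 108)) = Mul(Mul(-5, -3, 7), Add(Pow(Add(-36, 6), Rational(1, 2)), 108)) = Mul(105, Add(Pow(-30, Rational(1, 2)), 108)) = Mul(105, Add(Mul(I, Pow(30, Rational(1, 2))), 108)) = Mul(105, Add(108, Mul(I, Pow(30, Rational(1, 2))))) = Add(11340, Mul(105, I, Pow(30, Rational(1, 2))))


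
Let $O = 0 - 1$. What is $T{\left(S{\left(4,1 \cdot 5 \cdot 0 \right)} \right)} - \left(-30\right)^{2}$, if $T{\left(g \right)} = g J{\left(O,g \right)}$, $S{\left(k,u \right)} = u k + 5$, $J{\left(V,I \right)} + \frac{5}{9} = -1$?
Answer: $- \frac{8170}{9} \approx -907.78$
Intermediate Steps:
$O = -1$
$J{\left(V,I \right)} = - \frac{14}{9}$ ($J{\left(V,I \right)} = - \frac{5}{9} - 1 = - \frac{14}{9}$)
$S{\left(k,u \right)} = 5 + k u$ ($S{\left(k,u \right)} = k u + 5 = 5 + k u$)
$T{\left(g \right)} = - \frac{14 g}{9}$ ($T{\left(g \right)} = g \left(- \frac{14}{9}\right) = - \frac{14 g}{9}$)
$T{\left(S{\left(4,1 \cdot 5 \cdot 0 \right)} \right)} - \left(-30\right)^{2} = - \frac{14 \left(5 + 4 \cdot 1 \cdot 5 \cdot 0\right)}{9} - \left(-30\right)^{2} = - \frac{14 \left(5 + 4 \cdot 5 \cdot 0\right)}{9} - 900 = - \frac{14 \left(5 + 4 \cdot 0\right)}{9} - 900 = - \frac{14 \left(5 + 0\right)}{9} - 900 = \left(- \frac{14}{9}\right) 5 - 900 = - \frac{70}{9} - 900 = - \frac{8170}{9}$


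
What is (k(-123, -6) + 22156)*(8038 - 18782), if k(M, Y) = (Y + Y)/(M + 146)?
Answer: -5474884544/23 ≈ -2.3804e+8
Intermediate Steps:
k(M, Y) = 2*Y/(146 + M) (k(M, Y) = (2*Y)/(146 + M) = 2*Y/(146 + M))
(k(-123, -6) + 22156)*(8038 - 18782) = (2*(-6)/(146 - 123) + 22156)*(8038 - 18782) = (2*(-6)/23 + 22156)*(-10744) = (2*(-6)*(1/23) + 22156)*(-10744) = (-12/23 + 22156)*(-10744) = (509576/23)*(-10744) = -5474884544/23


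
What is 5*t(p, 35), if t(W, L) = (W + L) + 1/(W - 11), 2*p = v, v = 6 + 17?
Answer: 485/2 ≈ 242.50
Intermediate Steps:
v = 23
p = 23/2 (p = (½)*23 = 23/2 ≈ 11.500)
t(W, L) = L + W + 1/(-11 + W) (t(W, L) = (L + W) + 1/(-11 + W) = L + W + 1/(-11 + W))
5*t(p, 35) = 5*((1 + (23/2)² - 11*35 - 11*23/2 + 35*(23/2))/(-11 + 23/2)) = 5*((1 + 529/4 - 385 - 253/2 + 805/2)/(½)) = 5*(2*(97/4)) = 5*(97/2) = 485/2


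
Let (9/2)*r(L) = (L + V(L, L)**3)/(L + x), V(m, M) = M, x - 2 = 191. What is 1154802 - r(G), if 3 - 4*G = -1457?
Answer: 2851080332/2511 ≈ 1.1354e+6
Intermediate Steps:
x = 193 (x = 2 + 191 = 193)
G = 365 (G = 3/4 - 1/4*(-1457) = 3/4 + 1457/4 = 365)
r(L) = 2*(L + L**3)/(9*(193 + L)) (r(L) = 2*((L + L**3)/(L + 193))/9 = 2*((L + L**3)/(193 + L))/9 = 2*(L + L**3)/(9*(193 + L)))
1154802 - r(G) = 1154802 - 2*365*(1 + 365**2)/(9*(193 + 365)) = 1154802 - 2*365*(1 + 133225)/(9*558) = 1154802 - 2*365*133226/(9*558) = 1154802 - 1*48627490/2511 = 1154802 - 48627490/2511 = 2851080332/2511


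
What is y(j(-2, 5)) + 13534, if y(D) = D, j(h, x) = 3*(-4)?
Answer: 13522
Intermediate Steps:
j(h, x) = -12
y(j(-2, 5)) + 13534 = -12 + 13534 = 13522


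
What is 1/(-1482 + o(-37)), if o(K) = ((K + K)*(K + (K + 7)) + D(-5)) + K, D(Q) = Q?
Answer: 1/3434 ≈ 0.00029121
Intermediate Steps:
o(K) = -5 + K + 2*K*(7 + 2*K) (o(K) = ((K + K)*(K + (K + 7)) - 5) + K = ((2*K)*(K + (7 + K)) - 5) + K = ((2*K)*(7 + 2*K) - 5) + K = (2*K*(7 + 2*K) - 5) + K = (-5 + 2*K*(7 + 2*K)) + K = -5 + K + 2*K*(7 + 2*K))
1/(-1482 + o(-37)) = 1/(-1482 + (-5 + 4*(-37)² + 15*(-37))) = 1/(-1482 + (-5 + 4*1369 - 555)) = 1/(-1482 + (-5 + 5476 - 555)) = 1/(-1482 + 4916) = 1/3434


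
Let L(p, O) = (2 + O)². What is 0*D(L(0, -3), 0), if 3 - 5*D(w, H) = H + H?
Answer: 0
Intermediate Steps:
D(w, H) = ⅗ - 2*H/5 (D(w, H) = ⅗ - (H + H)/5 = ⅗ - 2*H/5)
0*D(L(0, -3), 0) = 0*(⅗ - ⅖*0) = 0*(⅗ + 0) = 0*(⅗) = 0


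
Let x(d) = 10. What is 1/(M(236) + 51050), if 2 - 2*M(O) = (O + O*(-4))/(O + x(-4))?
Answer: 41/2093150 ≈ 1.9588e-5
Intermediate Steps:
M(O) = 1 + 3*O/(2*(10 + O)) (M(O) = 1 - (O + O*(-4))/(2*(O + 10)) = 1 - (O - 4*O)/(2*(10 + O)) = 1 - (-3*O)/(2*(10 + O)) = 1 - (-3)*O/(2*(10 + O)) = 1 + 3*O/(2*(10 + O)))
1/(M(236) + 51050) = 1/(5*(4 + 236)/(2*(10 + 236)) + 51050) = 1/((5/2)*240/246 + 51050) = 1/((5/2)*(1/246)*240 + 51050) = 1/(100/41 + 51050) = 1/(2093150/41) = 41/2093150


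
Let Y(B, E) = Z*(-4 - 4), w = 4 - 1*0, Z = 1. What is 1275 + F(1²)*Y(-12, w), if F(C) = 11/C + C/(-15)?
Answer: 17813/15 ≈ 1187.5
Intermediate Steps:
w = 4 (w = 4 + 0 = 4)
Y(B, E) = -8 (Y(B, E) = 1*(-4 - 4) = 1*(-8) = -8)
F(C) = 11/C - C/15 (F(C) = 11/C + C*(-1/15) = 11/C - C/15)
1275 + F(1²)*Y(-12, w) = 1275 + (11/(1²) - 1/15*1²)*(-8) = 1275 + (11/1 - 1/15*1)*(-8) = 1275 + (11*1 - 1/15)*(-8) = 1275 + (11 - 1/15)*(-8) = 1275 + (164/15)*(-8) = 1275 - 1312/15 = 17813/15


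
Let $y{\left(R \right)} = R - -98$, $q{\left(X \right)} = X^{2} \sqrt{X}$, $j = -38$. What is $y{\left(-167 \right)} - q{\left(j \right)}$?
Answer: $-69 - 1444 i \sqrt{38} \approx -69.0 - 8901.4 i$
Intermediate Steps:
$q{\left(X \right)} = X^{\frac{5}{2}}$
$y{\left(R \right)} = 98 + R$ ($y{\left(R \right)} = R + 98 = 98 + R$)
$y{\left(-167 \right)} - q{\left(j \right)} = \left(98 - 167\right) - \left(-38\right)^{\frac{5}{2}} = -69 - 1444 i \sqrt{38}$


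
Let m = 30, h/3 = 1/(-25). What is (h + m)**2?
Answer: 558009/625 ≈ 892.81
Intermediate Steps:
h = -3/25 (h = 3/(-25) = 3*(-1/25) = -3/25 ≈ -0.12000)
(h + m)**2 = (-3/25 + 30)**2 = (747/25)**2 = 558009/625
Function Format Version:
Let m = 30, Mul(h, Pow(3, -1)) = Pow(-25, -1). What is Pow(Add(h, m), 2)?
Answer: Rational(558009, 625) ≈ 892.81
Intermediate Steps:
h = Rational(-3, 25) (h = Mul(3, Pow(-25, -1)) = Mul(3, Rational(-1, 25)) = Rational(-3, 25) ≈ -0.12000)
Pow(Add(h, m), 2) = Pow(Add(Rational(-3, 25), 30), 2) = Pow(Rational(747, 25), 2) = Rational(558009, 625)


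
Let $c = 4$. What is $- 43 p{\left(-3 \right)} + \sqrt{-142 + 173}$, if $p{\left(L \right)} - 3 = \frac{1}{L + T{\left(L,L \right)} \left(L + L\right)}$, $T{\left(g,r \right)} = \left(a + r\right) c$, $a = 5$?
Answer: $- \frac{6536}{51} + \sqrt{31} \approx -122.59$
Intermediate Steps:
$T{\left(g,r \right)} = 20 + 4 r$ ($T{\left(g,r \right)} = \left(5 + r\right) 4 = 20 + 4 r$)
$p{\left(L \right)} = 3 + \frac{1}{L + 2 L \left(20 + 4 L\right)}$ ($p{\left(L \right)} = 3 + \frac{1}{L + \left(20 + 4 L\right) \left(L + L\right)} = 3 + \frac{1}{L + \left(20 + 4 L\right) 2 L} = 3 + \frac{1}{L + 2 L \left(20 + 4 L\right)}$)
$- 43 p{\left(-3 \right)} + \sqrt{-142 + 173} = - 43 \frac{1 + 24 \left(-3\right)^{2} + 123 \left(-3\right)}{\left(-3\right) \left(41 + 8 \left(-3\right)\right)} + \sqrt{-142 + 173} = - 43 \left(- \frac{1 + 24 \cdot 9 - 369}{3 \left(41 - 24\right)}\right) + \sqrt{31} = - 43 \left(- \frac{1 + 216 - 369}{3 \cdot 17}\right) + \sqrt{31} = - 43 \left(\left(- \frac{1}{3}\right) \frac{1}{17} \left(-152\right)\right) + \sqrt{31} = \left(-43\right) \frac{152}{51} + \sqrt{31} = - \frac{6536}{51} + \sqrt{31}$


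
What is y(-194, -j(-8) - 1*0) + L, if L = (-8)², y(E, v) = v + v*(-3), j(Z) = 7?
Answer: 78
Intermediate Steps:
y(E, v) = -2*v (y(E, v) = v - 3*v = -2*v)
L = 64
y(-194, -j(-8) - 1*0) + L = -2*(-1*7 - 1*0) + 64 = -2*(-7 + 0) + 64 = -2*(-7) + 64 = 14 + 64 = 78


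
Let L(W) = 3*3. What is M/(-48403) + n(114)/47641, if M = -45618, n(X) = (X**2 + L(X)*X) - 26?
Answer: 2850735526/2305967323 ≈ 1.2362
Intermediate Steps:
L(W) = 9
n(X) = -26 + X**2 + 9*X (n(X) = (X**2 + 9*X) - 26 = -26 + X**2 + 9*X)
M/(-48403) + n(114)/47641 = -45618/(-48403) + (-26 + 114**2 + 9*114)/47641 = -45618*(-1/48403) + (-26 + 12996 + 1026)*(1/47641) = 45618/48403 + 13996*(1/47641) = 45618/48403 + 13996/47641 = 2850735526/2305967323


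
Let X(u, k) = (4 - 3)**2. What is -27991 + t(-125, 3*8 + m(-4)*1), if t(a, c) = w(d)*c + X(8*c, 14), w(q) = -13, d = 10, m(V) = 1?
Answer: -28315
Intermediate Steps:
X(u, k) = 1 (X(u, k) = 1**2 = 1)
t(a, c) = 1 - 13*c (t(a, c) = -13*c + 1 = 1 - 13*c)
-27991 + t(-125, 3*8 + m(-4)*1) = -27991 + (1 - 13*(3*8 + 1*1)) = -27991 + (1 - 13*(24 + 1)) = -27991 + (1 - 13*25) = -27991 + (1 - 325) = -27991 - 324 = -28315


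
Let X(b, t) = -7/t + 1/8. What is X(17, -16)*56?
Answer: 63/2 ≈ 31.500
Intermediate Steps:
X(b, t) = ⅛ - 7/t (X(b, t) = -7/t + 1*(⅛) = -7/t + ⅛ = ⅛ - 7/t)
X(17, -16)*56 = ((⅛)*(-56 - 16)/(-16))*56 = ((⅛)*(-1/16)*(-72))*56 = (9/16)*56 = 63/2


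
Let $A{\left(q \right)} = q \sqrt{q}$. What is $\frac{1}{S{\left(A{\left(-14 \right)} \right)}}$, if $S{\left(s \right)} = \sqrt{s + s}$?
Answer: $\frac{2^{\frac{3}{4}} \sqrt[4]{7}}{28 \sqrt{- i}} \approx 0.069083 + 0.069083 i$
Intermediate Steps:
$A{\left(q \right)} = q^{\frac{3}{2}}$
$S{\left(s \right)} = \sqrt{2} \sqrt{s}$ ($S{\left(s \right)} = \sqrt{2 s} = \sqrt{2} \sqrt{s}$)
$\frac{1}{S{\left(A{\left(-14 \right)} \right)}} = \frac{1}{\sqrt{2} \sqrt{\left(-14\right)^{\frac{3}{2}}}} = \frac{1}{\sqrt{2} \sqrt{- 14 i \sqrt{14}}} = \frac{1}{\sqrt{2} \cdot 14^{\frac{3}{4}} \sqrt{- i}} = \frac{1}{2 \sqrt[4]{2} \cdot 7^{\frac{3}{4}} \sqrt{- i}} = \frac{2^{\frac{3}{4}} \sqrt[4]{7}}{28 \sqrt{- i}}$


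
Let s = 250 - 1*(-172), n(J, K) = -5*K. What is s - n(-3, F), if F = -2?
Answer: 412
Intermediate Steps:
s = 422 (s = 250 + 172 = 422)
s - n(-3, F) = 422 - (-5)*(-2) = 422 - 1*10 = 422 - 10 = 412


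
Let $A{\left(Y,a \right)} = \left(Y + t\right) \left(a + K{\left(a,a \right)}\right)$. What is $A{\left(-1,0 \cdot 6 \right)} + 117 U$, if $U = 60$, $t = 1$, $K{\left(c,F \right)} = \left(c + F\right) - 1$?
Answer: $7020$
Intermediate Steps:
$K{\left(c,F \right)} = -1 + F + c$ ($K{\left(c,F \right)} = \left(F + c\right) - 1 = -1 + F + c$)
$A{\left(Y,a \right)} = \left(1 + Y\right) \left(-1 + 3 a\right)$ ($A{\left(Y,a \right)} = \left(Y + 1\right) \left(a + \left(-1 + a + a\right)\right) = \left(1 + Y\right) \left(a + \left(-1 + 2 a\right)\right) = \left(1 + Y\right) \left(-1 + 3 a\right)$)
$A{\left(-1,0 \cdot 6 \right)} + 117 U = \left(-1 - -1 + 3 \cdot 0 \cdot 6 + 3 \left(-1\right) 0 \cdot 6\right) + 117 \cdot 60 = \left(-1 + 1 + 3 \cdot 0 + 3 \left(-1\right) 0\right) + 7020 = \left(-1 + 1 + 0 + 0\right) + 7020 = 0 + 7020 = 7020$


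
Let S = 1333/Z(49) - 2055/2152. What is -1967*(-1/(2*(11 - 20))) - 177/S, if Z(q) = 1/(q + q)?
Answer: -552974445943/5060201634 ≈ -109.28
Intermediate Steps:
Z(q) = 1/(2*q)
S = 281122313/2152 (S = 1333/(((½)/49)) - 2055/2152 = 1333/(((½)*(1/49))) - 2055*1/2152 = 1333/(1/98) - 2055/2152 = 1333*98 - 2055/2152 = 130634 - 2055/2152 = 281122313/2152 ≈ 1.3063e+5)
-1967*(-1/(2*(11 - 20))) - 177/S = -1967*(-1/(2*(11 - 20))) - 177/281122313/2152 = -1967/((-9*(-2))) - 177*2152/281122313 = -1967/18 - 380904/281122313 = -552974445943/5060201634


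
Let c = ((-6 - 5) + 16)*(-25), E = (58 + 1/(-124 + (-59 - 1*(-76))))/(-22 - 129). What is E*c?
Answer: 775625/16157 ≈ 48.005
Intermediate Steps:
E = -6205/16157 (E = (58 + 1/(-124 + (-59 + 76)))/(-151) = (58 + 1/(-124 + 17))*(-1/151) = (58 + 1/(-107))*(-1/151) = (58 - 1/107)*(-1/151) = (6205/107)*(-1/151) = -6205/16157 ≈ -0.38404)
c = -125 (c = (-11 + 16)*(-25) = 5*(-25) = -125)
E*c = -6205/16157*(-125) = 775625/16157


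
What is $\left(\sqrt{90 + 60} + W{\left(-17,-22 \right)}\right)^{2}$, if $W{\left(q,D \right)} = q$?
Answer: $439 - 170 \sqrt{6} \approx 22.587$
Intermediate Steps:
$\left(\sqrt{90 + 60} + W{\left(-17,-22 \right)}\right)^{2} = \left(\sqrt{90 + 60} - 17\right)^{2} = \left(\sqrt{150} - 17\right)^{2} = \left(5 \sqrt{6} - 17\right)^{2} = \left(-17 + 5 \sqrt{6}\right)^{2}$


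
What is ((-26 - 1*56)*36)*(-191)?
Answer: 563832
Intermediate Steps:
((-26 - 1*56)*36)*(-191) = ((-26 - 56)*36)*(-191) = -82*36*(-191) = -2952*(-191) = 563832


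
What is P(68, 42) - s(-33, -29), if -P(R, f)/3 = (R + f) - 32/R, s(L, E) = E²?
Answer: -19883/17 ≈ -1169.6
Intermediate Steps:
P(R, f) = -3*R - 3*f + 96/R (P(R, f) = -3*((R + f) - 32/R) = -3*(R + f - 32/R) = -3*R - 3*f + 96/R)
P(68, 42) - s(-33, -29) = 3*(32 - 1*68*(68 + 42))/68 - 1*(-29)² = 3*(1/68)*(32 - 1*68*110) - 1*841 = 3*(1/68)*(32 - 7480) - 841 = 3*(1/68)*(-7448) - 841 = -5586/17 - 841 = -19883/17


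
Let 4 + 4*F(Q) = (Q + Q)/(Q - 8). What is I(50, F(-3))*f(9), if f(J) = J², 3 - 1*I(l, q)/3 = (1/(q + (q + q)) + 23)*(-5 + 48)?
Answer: -4475736/19 ≈ -2.3557e+5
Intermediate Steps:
F(Q) = -1 + Q/(2*(-8 + Q)) (F(Q) = -1 + ((Q + Q)/(Q - 8))/4 = -1 + ((2*Q)/(-8 + Q))/4 = -1 + (2*Q/(-8 + Q))/4 = -1 + Q/(2*(-8 + Q)))
I(l, q) = -2958 - 43/q (I(l, q) = 9 - 3*(1/(q + (q + q)) + 23)*(-5 + 48) = 9 - 3*(1/(q + 2*q) + 23)*43 = 9 - 3*(1/(3*q) + 23)*43 = 9 - 3*(23 + 1/(3*q))*43 = 9 - 3*(989 + 43/(3*q)) = 9 + (-2967 - 43/q) = -2958 - 43/q)
I(50, F(-3))*f(9) = (-2958 - 43*2*(-8 - 3)/(16 - 1*(-3)))*9² = (-2958 - 43*(-22/(16 + 3)))*81 = (-2958 - 43/((½)*(-1/11)*19))*81 = (-2958 - 43/(-19/22))*81 = (-2958 - 43*(-22/19))*81 = (-2958 + 946/19)*81 = -55256/19*81 = -4475736/19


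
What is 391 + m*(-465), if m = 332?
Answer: -153989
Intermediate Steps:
391 + m*(-465) = 391 + 332*(-465) = 391 - 154380 = -153989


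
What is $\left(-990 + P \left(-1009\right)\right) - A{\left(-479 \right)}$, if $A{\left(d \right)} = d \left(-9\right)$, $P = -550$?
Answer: $549649$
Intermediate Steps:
$A{\left(d \right)} = - 9 d$
$\left(-990 + P \left(-1009\right)\right) - A{\left(-479 \right)} = \left(-990 - -554950\right) - \left(-9\right) \left(-479\right) = \left(-990 + 554950\right) - 4311 = 553960 - 4311 = 549649$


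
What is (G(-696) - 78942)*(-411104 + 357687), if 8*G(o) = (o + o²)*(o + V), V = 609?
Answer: 285214569549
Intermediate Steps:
G(o) = (609 + o)*(o + o²)/8 (G(o) = ((o + o²)*(o + 609))/8 = ((o + o²)*(609 + o))/8 = ((609 + o)*(o + o²))/8 = (609 + o)*(o + o²)/8)
(G(-696) - 78942)*(-411104 + 357687) = ((⅛)*(-696)*(609 + (-696)² + 610*(-696)) - 78942)*(-411104 + 357687) = ((⅛)*(-696)*(609 + 484416 - 424560) - 78942)*(-53417) = ((⅛)*(-696)*60465 - 78942)*(-53417) = (-5260455 - 78942)*(-53417) = -5339397*(-53417) = 285214569549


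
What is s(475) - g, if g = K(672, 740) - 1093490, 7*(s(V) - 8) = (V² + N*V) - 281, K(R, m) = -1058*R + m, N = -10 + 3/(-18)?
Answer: 77079917/42 ≈ 1.8352e+6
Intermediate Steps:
N = -61/6 (N = -10 + 3*(-1/18) = -10 - ⅙ = -61/6 ≈ -10.167)
K(R, m) = m - 1058*R
s(V) = -225/7 - 61*V/42 + V²/7 (s(V) = 8 + ((V² - 61*V/6) - 281)/7 = 8 + (-281 + V² - 61*V/6)/7 = 8 + (-281/7 - 61*V/42 + V²/7) = -225/7 - 61*V/42 + V²/7)
g = -1803726 (g = (740 - 1058*672) - 1093490 = (740 - 710976) - 1093490 = -710236 - 1093490 = -1803726)
s(475) - g = (-225/7 - 61/42*475 + (⅐)*475²) - 1*(-1803726) = (-225/7 - 28975/42 + (⅐)*225625) + 1803726 = (-225/7 - 28975/42 + 225625/7) + 1803726 = 1323425/42 + 1803726 = 77079917/42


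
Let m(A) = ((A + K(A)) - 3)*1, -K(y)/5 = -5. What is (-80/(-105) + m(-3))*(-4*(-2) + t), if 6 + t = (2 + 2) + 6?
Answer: 1660/7 ≈ 237.14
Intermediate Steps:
K(y) = 25 (K(y) = -5*(-5) = 25)
t = 4 (t = -6 + ((2 + 2) + 6) = -6 + (4 + 6) = -6 + 10 = 4)
m(A) = 22 + A (m(A) = ((A + 25) - 3)*1 = ((25 + A) - 3)*1 = (22 + A)*1 = 22 + A)
(-80/(-105) + m(-3))*(-4*(-2) + t) = (-80/(-105) + (22 - 3))*(-4*(-2) + 4) = (-80*(-1/105) + 19)*(8 + 4) = (16/21 + 19)*12 = (415/21)*12 = 1660/7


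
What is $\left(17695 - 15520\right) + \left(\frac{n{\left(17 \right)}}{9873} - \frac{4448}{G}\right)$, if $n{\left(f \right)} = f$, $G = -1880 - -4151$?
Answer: $\frac{16241022176}{7473861} \approx 2173.0$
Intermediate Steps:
$G = 2271$ ($G = -1880 + 4151 = 2271$)
$\left(17695 - 15520\right) + \left(\frac{n{\left(17 \right)}}{9873} - \frac{4448}{G}\right) = \left(17695 - 15520\right) + \left(\frac{17}{9873} - \frac{4448}{2271}\right) = 2175 + \left(17 \cdot \frac{1}{9873} - \frac{4448}{2271}\right) = 2175 + \left(\frac{17}{9873} - \frac{4448}{2271}\right) = 2175 - \frac{14625499}{7473861} = \frac{16241022176}{7473861}$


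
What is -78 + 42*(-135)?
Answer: -5748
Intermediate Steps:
-78 + 42*(-135) = -78 - 5670 = -5748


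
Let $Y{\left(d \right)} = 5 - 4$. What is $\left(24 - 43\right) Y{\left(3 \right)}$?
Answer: $-19$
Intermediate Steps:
$Y{\left(d \right)} = 1$ ($Y{\left(d \right)} = 5 - 4 = 1$)
$\left(24 - 43\right) Y{\left(3 \right)} = \left(24 - 43\right) 1 = \left(-19\right) 1 = -19$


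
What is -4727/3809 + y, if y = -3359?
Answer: -12799158/3809 ≈ -3360.2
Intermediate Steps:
-4727/3809 + y = -4727/3809 - 3359 = -12799158/3809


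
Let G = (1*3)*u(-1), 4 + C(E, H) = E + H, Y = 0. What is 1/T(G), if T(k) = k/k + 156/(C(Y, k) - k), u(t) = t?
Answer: -1/38 ≈ -0.026316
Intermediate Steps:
C(E, H) = -4 + E + H (C(E, H) = -4 + (E + H) = -4 + E + H)
G = -3 (G = (1*3)*(-1) = 3*(-1) = -3)
T(k) = -38 (T(k) = k/k + 156/((-4 + 0 + k) - k) = 1 + 156/((-4 + k) - k) = 1 + 156/(-4) = 1 + 156*(-1/4) = 1 - 39 = -38)
1/T(G) = 1/(-38) = -1/38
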